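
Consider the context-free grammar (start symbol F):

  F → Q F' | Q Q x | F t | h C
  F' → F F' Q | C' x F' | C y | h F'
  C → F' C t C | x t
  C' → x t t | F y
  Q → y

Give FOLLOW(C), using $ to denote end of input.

{ $, h, t, x, y }

In F → h C: C is at the end, add FOLLOW(F) = { $, h, t, x, y }.
In F' → C y: add FIRST(y) = { y }.
In C → F' C t C: add FIRST(t C) = { t }.
In C → F' C t C: C is at the end, add FOLLOW(C) = { $, h, t, x, y }.
Union: FOLLOW(C) = { $, h, t, x, y }.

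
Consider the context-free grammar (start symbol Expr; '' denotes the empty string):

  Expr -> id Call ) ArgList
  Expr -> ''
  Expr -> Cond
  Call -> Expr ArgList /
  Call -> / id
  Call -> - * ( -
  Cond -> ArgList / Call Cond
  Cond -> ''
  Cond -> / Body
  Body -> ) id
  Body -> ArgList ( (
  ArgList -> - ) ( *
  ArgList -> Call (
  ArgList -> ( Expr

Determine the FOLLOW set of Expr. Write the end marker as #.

{ #, (, -, /, id }

Expr is the start symbol, so # ∈ FOLLOW(Expr).
In Call -> Expr ArgList /: add FIRST(ArgList /) = { (, -, /, id }.
In ArgList -> ( Expr: Expr is at the end, add FOLLOW(ArgList) = { #, (, -, /, id }.
Union: FOLLOW(Expr) = { #, (, -, /, id }.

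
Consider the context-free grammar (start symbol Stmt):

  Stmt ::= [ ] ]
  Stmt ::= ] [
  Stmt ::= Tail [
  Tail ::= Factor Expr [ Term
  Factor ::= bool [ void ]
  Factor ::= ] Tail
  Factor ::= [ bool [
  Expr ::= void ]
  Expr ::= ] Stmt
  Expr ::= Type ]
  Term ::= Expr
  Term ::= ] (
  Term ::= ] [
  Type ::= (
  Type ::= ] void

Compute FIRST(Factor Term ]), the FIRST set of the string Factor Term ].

Add FIRST(Factor) = { [, ], bool }; Factor is not nullable, stop.

{ [, ], bool }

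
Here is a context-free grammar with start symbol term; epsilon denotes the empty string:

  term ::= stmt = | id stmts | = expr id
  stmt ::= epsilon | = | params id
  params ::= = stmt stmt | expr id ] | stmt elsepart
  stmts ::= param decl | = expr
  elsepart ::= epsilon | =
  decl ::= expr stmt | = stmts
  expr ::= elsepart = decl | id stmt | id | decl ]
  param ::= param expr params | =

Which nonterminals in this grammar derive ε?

Directly nullable (have an epsilon-production): stmt, elsepart.
params ::= stmt elsepart with every symbol nullable, so params is nullable.
No other nonterminal has a production whose RHS symbols are all nullable.

{ elsepart, params, stmt }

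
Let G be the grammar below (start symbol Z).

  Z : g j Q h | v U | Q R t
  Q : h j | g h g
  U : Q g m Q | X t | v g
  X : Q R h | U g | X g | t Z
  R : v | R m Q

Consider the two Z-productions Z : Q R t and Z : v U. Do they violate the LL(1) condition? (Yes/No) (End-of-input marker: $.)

FIRST(Q R t) = { g, h } and FIRST(v U) = { v }.
The FIRST sets are disjoint and neither alternative is nullable — no conflict.

No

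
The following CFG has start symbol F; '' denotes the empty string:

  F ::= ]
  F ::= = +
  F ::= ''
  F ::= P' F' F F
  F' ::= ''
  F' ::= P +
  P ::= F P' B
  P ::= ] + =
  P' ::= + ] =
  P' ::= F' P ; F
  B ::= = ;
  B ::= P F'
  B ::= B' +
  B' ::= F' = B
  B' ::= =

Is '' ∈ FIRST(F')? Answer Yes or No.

F' has an ''-production, so F' ⇒ ''.

Yes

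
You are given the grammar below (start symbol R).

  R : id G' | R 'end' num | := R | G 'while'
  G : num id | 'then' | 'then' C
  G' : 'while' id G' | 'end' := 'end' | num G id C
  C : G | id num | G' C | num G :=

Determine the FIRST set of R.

R : id G' contributes {id}.
From R : R 'end' num: add FIRST(R) = { 'then', :=, id, num }.
R : := R contributes {:=}.
From R : G 'while': add FIRST(G) = { 'then', num }.
Union: FIRST(R) = { 'then', :=, id, num }.

{ 'then', :=, id, num }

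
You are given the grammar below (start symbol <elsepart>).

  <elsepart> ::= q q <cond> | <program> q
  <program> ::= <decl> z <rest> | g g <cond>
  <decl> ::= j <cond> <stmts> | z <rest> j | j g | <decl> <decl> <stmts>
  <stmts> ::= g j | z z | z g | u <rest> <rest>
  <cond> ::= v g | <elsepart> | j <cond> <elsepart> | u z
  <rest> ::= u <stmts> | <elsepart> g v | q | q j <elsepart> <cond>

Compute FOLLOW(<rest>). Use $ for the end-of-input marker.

{ g, j, q, u, z }

In <program> ::= <decl> z <rest>: <rest> is at the end, add FOLLOW(<program>) = { q }.
In <decl> ::= z <rest> j: add FIRST(j) = { j }.
In <stmts> ::= u <rest> <rest>: add FIRST(<rest>) = { g, j, q, u, z }.
In <stmts> ::= u <rest> <rest>: <rest> is at the end, add FOLLOW(<stmts>) = { g, j, q, u, z }.
Union: FOLLOW(<rest>) = { g, j, q, u, z }.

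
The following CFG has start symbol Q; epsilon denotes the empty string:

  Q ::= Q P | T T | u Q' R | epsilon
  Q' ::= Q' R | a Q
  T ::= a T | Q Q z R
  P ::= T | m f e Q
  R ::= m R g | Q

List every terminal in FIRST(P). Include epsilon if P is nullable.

From P ::= T: add FIRST(T) = { a, m, u, z }.
P ::= m f e Q contributes {m}.
Union: FIRST(P) = { a, m, u, z }.

{ a, m, u, z }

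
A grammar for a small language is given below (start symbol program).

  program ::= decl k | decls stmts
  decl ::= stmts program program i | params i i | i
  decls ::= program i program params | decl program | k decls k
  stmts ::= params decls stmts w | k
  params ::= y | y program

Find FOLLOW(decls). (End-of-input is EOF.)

{ k, y }

In program ::= decls stmts: add FIRST(stmts) = { k, y }.
In decls ::= k decls k: add FIRST(k) = { k }.
In stmts ::= params decls stmts w: add FIRST(stmts w) = { k, y }.
Union: FOLLOW(decls) = { k, y }.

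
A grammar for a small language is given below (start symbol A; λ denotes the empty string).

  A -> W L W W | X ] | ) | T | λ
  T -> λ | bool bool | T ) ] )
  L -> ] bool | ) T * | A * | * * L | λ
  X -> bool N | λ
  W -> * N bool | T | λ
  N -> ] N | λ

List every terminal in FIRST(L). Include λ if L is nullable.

{ ), *, ], bool, λ }

L -> ] bool contributes {]}.
L -> ) T * contributes {)}.
From L -> A *: A nullable, take FIRST(A) ∪ {*} = { ), *, ], bool }.
L -> * * L contributes {*}.
L -> λ contributes λ.
Union: FIRST(L) = { ), *, ], bool, λ }.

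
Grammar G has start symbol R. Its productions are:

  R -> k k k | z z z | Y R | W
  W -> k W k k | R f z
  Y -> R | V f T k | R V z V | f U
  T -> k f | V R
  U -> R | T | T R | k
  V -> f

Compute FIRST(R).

{ f, k, z }

R -> k k k contributes {k}.
R -> z z z contributes {z}.
From R -> Y R: add FIRST(Y) = { f, k, z }.
From R -> W: add FIRST(W) = { f, k, z }.
Union: FIRST(R) = { f, k, z }.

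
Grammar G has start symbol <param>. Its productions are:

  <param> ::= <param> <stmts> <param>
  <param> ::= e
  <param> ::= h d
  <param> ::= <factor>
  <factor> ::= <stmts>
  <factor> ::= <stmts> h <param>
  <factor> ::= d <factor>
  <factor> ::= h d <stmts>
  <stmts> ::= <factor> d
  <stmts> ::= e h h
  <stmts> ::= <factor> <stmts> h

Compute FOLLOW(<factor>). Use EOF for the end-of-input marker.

In <param> ::= <factor>: <factor> is at the end, add FOLLOW(<param>) = { EOF, d, e, h }.
In <factor> ::= d <factor>: <factor> is at the end, add FOLLOW(<factor>) = { EOF, d, e, h }.
In <stmts> ::= <factor> d: add FIRST(d) = { d }.
In <stmts> ::= <factor> <stmts> h: add FIRST(<stmts> h) = { d, e, h }.
Union: FOLLOW(<factor>) = { EOF, d, e, h }.

{ EOF, d, e, h }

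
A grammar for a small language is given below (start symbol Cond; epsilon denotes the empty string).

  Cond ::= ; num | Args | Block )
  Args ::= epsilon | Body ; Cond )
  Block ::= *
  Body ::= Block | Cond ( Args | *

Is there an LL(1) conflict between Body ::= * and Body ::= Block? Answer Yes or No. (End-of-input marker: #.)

FIRST(*) = { * } and FIRST(Block) = { * }.
Both contain *, so the two alternatives are not disjoint — LL(1) conflict.

Yes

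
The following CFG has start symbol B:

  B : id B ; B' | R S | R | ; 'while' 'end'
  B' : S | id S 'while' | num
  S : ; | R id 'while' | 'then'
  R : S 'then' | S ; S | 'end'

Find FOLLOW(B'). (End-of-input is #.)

In B : id B ; B': B' is at the end, add FOLLOW(B) = { #, ; }.
Union: FOLLOW(B') = { #, ; }.

{ #, ; }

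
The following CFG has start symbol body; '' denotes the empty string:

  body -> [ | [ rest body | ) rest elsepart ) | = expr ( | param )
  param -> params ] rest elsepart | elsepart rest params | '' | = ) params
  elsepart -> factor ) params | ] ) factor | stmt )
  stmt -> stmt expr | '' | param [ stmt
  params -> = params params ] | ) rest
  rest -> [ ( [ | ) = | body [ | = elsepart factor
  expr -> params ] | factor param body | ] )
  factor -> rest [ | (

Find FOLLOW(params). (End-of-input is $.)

{ (, ), =, [, ] }

In param -> params ] rest elsepart: add FIRST(] rest elsepart) = { ] }.
In param -> elsepart rest params: params is at the end, add FOLLOW(param) = { (, ), =, [, ] }.
In param -> = ) params: params is at the end, add FOLLOW(param) = { (, ), =, [, ] }.
In elsepart -> factor ) params: params is at the end, add FOLLOW(elsepart) = { (, ), =, [, ] }.
In params -> = params params ]: add FIRST(params ]) = { ), = }.
In params -> = params params ]: add FIRST(]) = { ] }.
In expr -> params ]: add FIRST(]) = { ] }.
Union: FOLLOW(params) = { (, ), =, [, ] }.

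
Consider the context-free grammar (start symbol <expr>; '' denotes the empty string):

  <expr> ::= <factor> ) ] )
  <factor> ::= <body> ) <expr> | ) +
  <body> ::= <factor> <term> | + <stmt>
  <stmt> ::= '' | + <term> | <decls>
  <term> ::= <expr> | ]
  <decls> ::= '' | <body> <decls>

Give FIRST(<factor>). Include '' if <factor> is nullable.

{ ), + }

From <factor> ::= <body> ) <expr>: add FIRST(<body>) = { ), + }.
<factor> ::= ) + contributes {)}.
Union: FIRST(<factor>) = { ), + }.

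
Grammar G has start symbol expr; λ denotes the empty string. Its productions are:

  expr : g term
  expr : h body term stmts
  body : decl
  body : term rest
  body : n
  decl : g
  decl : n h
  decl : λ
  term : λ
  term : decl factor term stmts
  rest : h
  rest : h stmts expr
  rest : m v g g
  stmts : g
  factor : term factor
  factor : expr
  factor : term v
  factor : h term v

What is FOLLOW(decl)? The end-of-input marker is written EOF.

In body : decl: decl is at the end, add FOLLOW(body) = { g, h, n, v }.
In term : decl factor term stmts: add FIRST(factor term stmts) = { g, h, n, v }.
Union: FOLLOW(decl) = { g, h, n, v }.

{ g, h, n, v }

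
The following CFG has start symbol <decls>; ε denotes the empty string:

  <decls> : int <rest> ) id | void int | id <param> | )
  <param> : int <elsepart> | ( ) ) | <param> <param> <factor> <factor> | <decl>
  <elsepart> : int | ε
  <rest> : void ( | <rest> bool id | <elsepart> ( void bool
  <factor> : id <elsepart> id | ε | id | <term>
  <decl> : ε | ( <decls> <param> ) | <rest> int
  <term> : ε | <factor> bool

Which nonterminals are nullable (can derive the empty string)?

Directly nullable (have an ε-production): <elsepart>, <factor>, <decl>, <term>.
<param> : <param> <param> <factor> <factor> with every symbol nullable, so <param> is nullable.
No other nonterminal has a production whose RHS symbols are all nullable.

{ <decl>, <elsepart>, <factor>, <param>, <term> }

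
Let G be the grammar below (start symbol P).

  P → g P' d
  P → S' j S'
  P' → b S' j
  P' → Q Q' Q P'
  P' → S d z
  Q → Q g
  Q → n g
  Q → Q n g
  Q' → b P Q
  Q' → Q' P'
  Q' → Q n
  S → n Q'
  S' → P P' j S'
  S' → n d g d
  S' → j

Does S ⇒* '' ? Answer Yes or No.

No nonterminal in this grammar is nullable.
No production of S has an RHS whose symbols are all nullable, so S is not nullable.

No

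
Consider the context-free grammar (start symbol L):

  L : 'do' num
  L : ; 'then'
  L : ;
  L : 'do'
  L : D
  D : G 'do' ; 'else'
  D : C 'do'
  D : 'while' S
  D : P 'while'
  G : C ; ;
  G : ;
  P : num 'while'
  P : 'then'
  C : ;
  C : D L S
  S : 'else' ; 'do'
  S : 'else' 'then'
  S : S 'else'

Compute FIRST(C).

C : ; contributes {;}.
From C : D L S: add FIRST(D) = { 'then', 'while', ;, num }.
Union: FIRST(C) = { 'then', 'while', ;, num }.

{ 'then', 'while', ;, num }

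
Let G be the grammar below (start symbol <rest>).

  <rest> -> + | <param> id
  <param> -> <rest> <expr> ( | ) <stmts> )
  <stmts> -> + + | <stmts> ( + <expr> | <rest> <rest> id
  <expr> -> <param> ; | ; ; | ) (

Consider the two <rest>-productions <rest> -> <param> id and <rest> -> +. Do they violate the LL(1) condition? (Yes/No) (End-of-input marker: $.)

FIRST(<param> id) = { ), + } and FIRST(+) = { + }.
Both contain +, so the two alternatives are not disjoint — LL(1) conflict.

Yes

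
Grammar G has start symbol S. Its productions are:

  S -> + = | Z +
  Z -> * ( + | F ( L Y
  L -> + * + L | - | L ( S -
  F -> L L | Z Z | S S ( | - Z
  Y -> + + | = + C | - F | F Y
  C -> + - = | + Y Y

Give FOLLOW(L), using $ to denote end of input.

{ (, *, +, -, = }

In Z -> F ( L Y: add FIRST(Y) = { *, +, -, = }.
In L -> + * + L: L is at the end, add FOLLOW(L) = { (, *, +, -, = }.
In L -> L ( S -: add FIRST(( S -) = { ( }.
In F -> L L: add FIRST(L) = { +, - }.
In F -> L L: L is at the end, add FOLLOW(F) = { (, *, +, -, = }.
Union: FOLLOW(L) = { (, *, +, -, = }.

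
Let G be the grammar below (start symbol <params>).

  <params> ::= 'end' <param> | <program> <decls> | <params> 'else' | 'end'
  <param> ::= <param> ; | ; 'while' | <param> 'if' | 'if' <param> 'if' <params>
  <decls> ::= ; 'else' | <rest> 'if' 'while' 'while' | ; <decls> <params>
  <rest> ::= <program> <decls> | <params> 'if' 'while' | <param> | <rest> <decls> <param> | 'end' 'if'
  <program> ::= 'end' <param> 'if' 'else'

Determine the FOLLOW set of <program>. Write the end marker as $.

In <params> ::= <program> <decls>: add FIRST(<decls>) = { 'end', 'if', ; }.
In <rest> ::= <program> <decls>: add FIRST(<decls>) = { 'end', 'if', ; }.
Union: FOLLOW(<program>) = { 'end', 'if', ; }.

{ 'end', 'if', ; }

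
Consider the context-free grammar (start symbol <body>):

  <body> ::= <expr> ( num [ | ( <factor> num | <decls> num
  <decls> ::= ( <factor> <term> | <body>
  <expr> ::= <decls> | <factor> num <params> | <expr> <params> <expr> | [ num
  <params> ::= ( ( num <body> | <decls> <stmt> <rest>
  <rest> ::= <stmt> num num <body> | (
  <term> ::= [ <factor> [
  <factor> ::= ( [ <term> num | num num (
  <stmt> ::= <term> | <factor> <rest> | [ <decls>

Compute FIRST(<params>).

<params> ::= ( ( num <body> contributes {(}.
From <params> ::= <decls> <stmt> <rest>: add FIRST(<decls>) = { (, [, num }.
Union: FIRST(<params>) = { (, [, num }.

{ (, [, num }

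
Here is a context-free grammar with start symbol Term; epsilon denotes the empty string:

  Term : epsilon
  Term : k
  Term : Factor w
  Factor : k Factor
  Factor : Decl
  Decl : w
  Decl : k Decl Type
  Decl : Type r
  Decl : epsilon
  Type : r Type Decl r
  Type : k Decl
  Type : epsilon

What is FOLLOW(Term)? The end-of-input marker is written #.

Term is the start symbol, so # ∈ FOLLOW(Term).
Union: FOLLOW(Term) = { # }.

{ # }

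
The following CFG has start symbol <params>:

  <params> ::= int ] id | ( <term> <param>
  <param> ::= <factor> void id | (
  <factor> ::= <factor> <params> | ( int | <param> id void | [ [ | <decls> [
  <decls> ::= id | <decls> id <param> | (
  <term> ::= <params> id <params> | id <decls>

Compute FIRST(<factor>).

From <factor> ::= <factor> <params>: add FIRST(<factor>) = { (, [, id }.
<factor> ::= ( int contributes {(}.
From <factor> ::= <param> id void: add FIRST(<param>) = { (, [, id }.
<factor> ::= [ [ contributes {[}.
From <factor> ::= <decls> [: add FIRST(<decls>) = { (, id }.
Union: FIRST(<factor>) = { (, [, id }.

{ (, [, id }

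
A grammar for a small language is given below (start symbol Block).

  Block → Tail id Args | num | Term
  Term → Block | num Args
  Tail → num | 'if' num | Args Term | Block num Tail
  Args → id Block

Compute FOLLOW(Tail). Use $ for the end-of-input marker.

{ id }

In Block → Tail id Args: add FIRST(id Args) = { id }.
In Tail → Block num Tail: Tail is at the end, add FOLLOW(Tail) = { id }.
Union: FOLLOW(Tail) = { id }.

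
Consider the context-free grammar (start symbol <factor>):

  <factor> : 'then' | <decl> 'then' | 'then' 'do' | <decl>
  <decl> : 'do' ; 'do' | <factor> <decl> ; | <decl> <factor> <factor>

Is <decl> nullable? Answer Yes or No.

No nonterminal in this grammar is nullable.
No production of <decl> has an RHS whose symbols are all nullable, so <decl> is not nullable.

No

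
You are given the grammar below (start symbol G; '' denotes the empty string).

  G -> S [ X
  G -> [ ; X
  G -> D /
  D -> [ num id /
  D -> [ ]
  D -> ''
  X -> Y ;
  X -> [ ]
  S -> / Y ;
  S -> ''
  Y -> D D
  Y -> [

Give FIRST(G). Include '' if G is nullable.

{ /, [ }

From G -> S [ X: S nullable, take FIRST(S) ∪ {[} = { /, [ }.
G -> [ ; X contributes {[}.
From G -> D /: D nullable, take FIRST(D) ∪ {/} = { /, [ }.
Union: FIRST(G) = { /, [ }.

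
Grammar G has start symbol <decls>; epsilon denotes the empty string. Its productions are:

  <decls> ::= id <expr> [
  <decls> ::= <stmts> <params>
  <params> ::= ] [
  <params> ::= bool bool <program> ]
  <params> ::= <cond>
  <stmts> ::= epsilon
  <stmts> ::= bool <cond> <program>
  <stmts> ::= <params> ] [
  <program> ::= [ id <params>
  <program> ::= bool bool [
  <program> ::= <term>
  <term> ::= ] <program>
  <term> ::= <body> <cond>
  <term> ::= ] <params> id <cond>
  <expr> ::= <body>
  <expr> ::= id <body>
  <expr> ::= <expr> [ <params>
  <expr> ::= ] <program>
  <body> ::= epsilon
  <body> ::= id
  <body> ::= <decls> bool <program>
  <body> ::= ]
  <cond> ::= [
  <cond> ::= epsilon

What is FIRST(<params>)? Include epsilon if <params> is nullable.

{ [, ], bool, epsilon }

<params> ::= ] [ contributes {]}.
<params> ::= bool bool <program> ] contributes {bool}.
From <params> ::= <cond>: add FIRST(<cond>) = { [, epsilon } (including epsilon since <cond> is nullable).
Union: FIRST(<params>) = { [, ], bool, epsilon }.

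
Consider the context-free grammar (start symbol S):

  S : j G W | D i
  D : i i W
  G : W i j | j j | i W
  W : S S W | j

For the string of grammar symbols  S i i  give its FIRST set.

{ i, j }

Add FIRST(S) = { i, j }; S is not nullable, stop.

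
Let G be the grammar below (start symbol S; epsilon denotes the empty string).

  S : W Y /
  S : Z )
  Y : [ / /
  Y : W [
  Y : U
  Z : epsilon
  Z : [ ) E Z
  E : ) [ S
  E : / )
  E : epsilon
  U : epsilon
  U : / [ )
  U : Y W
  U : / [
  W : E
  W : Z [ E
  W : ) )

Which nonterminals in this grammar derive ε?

Directly nullable (have an epsilon-production): Z, E, U.
Y : U with every symbol nullable, so Y is nullable.
W : E with every symbol nullable, so W is nullable.
No other nonterminal has a production whose RHS symbols are all nullable.

{ E, U, W, Y, Z }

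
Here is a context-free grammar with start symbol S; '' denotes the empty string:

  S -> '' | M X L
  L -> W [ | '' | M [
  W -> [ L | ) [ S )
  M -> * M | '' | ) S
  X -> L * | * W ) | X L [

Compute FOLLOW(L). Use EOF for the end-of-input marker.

{ EOF, ), *, [ }

In S -> M X L: L is at the end, add FOLLOW(S) = { EOF, ), *, [ }.
In W -> [ L: L is at the end, add FOLLOW(W) = { ), [ }.
In X -> L *: add FIRST(*) = { * }.
In X -> X L [: add FIRST([) = { [ }.
Union: FOLLOW(L) = { EOF, ), *, [ }.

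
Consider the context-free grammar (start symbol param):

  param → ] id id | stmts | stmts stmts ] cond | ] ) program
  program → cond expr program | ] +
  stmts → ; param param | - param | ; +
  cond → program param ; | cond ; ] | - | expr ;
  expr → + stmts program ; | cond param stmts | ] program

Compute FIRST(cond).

{ +, -, ] }

From cond → program param ;: add FIRST(program) = { +, -, ] }.
From cond → cond ; ]: add FIRST(cond) = { +, -, ] }.
cond → - contributes {-}.
From cond → expr ;: add FIRST(expr) = { +, -, ] }.
Union: FIRST(cond) = { +, -, ] }.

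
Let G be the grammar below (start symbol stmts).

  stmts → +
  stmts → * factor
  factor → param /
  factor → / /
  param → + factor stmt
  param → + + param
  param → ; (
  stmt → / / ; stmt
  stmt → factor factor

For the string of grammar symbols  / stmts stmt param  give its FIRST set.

{ / }

/ is a terminal; add {/} and stop.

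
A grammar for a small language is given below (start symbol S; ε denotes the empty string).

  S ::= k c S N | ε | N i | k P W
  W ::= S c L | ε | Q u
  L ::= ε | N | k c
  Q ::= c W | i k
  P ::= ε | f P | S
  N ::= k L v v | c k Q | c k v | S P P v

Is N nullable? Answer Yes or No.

No

Nullable nonterminals: L, P, S, W.
No production of N has an RHS whose symbols are all nullable, so N is not nullable.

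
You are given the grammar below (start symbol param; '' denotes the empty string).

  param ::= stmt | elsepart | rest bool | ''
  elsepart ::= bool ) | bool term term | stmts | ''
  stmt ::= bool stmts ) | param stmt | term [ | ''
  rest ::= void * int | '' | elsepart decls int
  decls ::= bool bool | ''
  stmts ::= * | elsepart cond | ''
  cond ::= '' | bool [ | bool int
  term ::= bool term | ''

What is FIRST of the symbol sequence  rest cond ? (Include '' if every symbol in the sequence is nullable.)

{ *, bool, int, void, '' }

Add FIRST(rest)\{''} = { *, bool, int, void }; rest is nullable, continue.
Add FIRST(cond)\{''} = { bool }; cond is nullable, continue.
Every symbol is nullable, so include ''.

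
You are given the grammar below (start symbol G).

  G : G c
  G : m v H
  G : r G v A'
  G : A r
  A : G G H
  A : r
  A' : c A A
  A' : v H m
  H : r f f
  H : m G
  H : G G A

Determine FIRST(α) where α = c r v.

{ c }

c is a terminal; add {c} and stop.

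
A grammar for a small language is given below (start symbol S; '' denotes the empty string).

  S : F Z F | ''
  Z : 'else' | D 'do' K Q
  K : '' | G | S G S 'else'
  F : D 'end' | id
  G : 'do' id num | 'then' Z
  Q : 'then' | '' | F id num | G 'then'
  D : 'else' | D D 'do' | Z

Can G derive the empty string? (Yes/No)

Nullable nonterminals: K, Q, S.
No production of G has an RHS whose symbols are all nullable, so G is not nullable.

No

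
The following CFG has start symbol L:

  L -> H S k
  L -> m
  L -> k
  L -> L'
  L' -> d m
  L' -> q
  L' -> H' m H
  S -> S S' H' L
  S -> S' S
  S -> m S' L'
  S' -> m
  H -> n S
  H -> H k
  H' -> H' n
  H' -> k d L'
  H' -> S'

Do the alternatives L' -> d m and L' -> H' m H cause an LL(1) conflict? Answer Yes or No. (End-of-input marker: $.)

FIRST(d m) = { d } and FIRST(H' m H) = { k, m }.
The FIRST sets are disjoint and neither alternative is nullable — no conflict.

No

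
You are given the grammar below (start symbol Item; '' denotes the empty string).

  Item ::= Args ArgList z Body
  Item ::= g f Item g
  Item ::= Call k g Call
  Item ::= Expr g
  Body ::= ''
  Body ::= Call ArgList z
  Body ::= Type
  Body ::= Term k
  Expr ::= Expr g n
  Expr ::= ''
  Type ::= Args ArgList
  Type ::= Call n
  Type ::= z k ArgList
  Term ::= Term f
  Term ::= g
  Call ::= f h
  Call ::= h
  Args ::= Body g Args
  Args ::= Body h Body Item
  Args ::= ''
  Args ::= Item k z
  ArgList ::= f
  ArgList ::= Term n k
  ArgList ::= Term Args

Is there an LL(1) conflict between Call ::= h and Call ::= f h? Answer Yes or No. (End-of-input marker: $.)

FIRST(h) = { h } and FIRST(f h) = { f }.
The FIRST sets are disjoint and neither alternative is nullable — no conflict.

No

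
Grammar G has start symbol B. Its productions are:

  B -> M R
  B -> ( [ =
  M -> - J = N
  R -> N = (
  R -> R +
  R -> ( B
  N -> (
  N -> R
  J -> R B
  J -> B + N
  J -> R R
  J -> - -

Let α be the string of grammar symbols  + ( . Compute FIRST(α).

{ + }

+ is a terminal; add {+} and stop.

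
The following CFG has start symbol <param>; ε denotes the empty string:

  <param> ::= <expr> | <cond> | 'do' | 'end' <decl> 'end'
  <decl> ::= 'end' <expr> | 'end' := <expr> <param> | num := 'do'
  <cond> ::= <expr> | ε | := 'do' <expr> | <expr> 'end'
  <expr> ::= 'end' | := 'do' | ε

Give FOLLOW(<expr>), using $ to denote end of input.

In <param> ::= <expr>: <expr> is at the end, add FOLLOW(<param>) = { $, 'end' }.
In <decl> ::= 'end' <expr>: <expr> is at the end, add FOLLOW(<decl>) = { 'end' }.
In <decl> ::= 'end' := <expr> <param>: add FIRST(<param>)\{ε} = { 'do', 'end', := }.
  Since <param> is nullable, also add FOLLOW(<decl>) = { 'end' }.
In <cond> ::= <expr>: <expr> is at the end, add FOLLOW(<cond>) = { $, 'end' }.
In <cond> ::= := 'do' <expr>: <expr> is at the end, add FOLLOW(<cond>) = { $, 'end' }.
In <cond> ::= <expr> 'end': add FIRST('end') = { 'end' }.
Union: FOLLOW(<expr>) = { $, 'do', 'end', := }.

{ $, 'do', 'end', := }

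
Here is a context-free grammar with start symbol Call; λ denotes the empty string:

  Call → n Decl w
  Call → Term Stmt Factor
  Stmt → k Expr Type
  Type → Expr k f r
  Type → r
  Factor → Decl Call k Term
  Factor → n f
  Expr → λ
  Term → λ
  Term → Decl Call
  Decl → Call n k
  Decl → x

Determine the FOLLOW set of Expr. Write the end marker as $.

{ k, r }

In Stmt → k Expr Type: add FIRST(Type) = { k, r }.
In Type → Expr k f r: add FIRST(k f r) = { k }.
Union: FOLLOW(Expr) = { k, r }.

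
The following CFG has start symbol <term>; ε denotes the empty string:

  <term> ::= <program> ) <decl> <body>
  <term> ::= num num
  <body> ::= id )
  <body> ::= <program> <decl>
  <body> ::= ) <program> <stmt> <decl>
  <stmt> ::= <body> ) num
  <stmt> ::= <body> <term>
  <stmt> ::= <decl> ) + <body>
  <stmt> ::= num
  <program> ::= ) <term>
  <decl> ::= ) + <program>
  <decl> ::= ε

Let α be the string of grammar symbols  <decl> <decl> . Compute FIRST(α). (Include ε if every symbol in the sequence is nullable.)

Add FIRST(<decl>)\{ε} = { ) }; <decl> is nullable, continue.
Add FIRST(<decl>)\{ε} = { ) }; <decl> is nullable, continue.
Every symbol is nullable, so include ε.

{ ), ε }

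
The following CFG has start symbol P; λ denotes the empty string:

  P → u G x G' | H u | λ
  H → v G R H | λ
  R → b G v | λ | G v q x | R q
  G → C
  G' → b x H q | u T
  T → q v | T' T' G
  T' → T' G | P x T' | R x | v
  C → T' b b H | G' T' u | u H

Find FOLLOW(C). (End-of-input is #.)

{ #, b, q, u, v, x }

In G → C: C is at the end, add FOLLOW(G) = { #, b, q, u, v, x }.
Union: FOLLOW(C) = { #, b, q, u, v, x }.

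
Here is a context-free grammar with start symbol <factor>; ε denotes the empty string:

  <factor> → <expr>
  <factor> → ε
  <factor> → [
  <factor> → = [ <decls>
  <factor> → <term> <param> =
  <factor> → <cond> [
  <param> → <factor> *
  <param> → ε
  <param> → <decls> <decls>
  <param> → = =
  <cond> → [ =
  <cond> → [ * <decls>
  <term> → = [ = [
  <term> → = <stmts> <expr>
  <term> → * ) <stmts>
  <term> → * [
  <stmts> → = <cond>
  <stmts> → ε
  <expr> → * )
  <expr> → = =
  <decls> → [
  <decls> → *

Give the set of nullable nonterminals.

{ <factor>, <param>, <stmts> }

Directly nullable (have an ε-production): <factor>, <param>, <stmts>.
No other nonterminal has a production whose RHS symbols are all nullable.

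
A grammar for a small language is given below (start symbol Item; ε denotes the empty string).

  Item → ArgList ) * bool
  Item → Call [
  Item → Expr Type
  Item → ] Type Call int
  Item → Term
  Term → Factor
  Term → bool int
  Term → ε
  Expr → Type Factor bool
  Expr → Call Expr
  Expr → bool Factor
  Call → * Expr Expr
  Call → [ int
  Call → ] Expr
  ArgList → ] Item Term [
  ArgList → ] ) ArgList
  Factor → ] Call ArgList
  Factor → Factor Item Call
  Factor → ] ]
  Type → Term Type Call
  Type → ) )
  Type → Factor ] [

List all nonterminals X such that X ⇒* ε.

{ Item, Term }

Directly nullable (have an ε-production): Term.
Item → Term with every symbol nullable, so Item is nullable.
No other nonterminal has a production whose RHS symbols are all nullable.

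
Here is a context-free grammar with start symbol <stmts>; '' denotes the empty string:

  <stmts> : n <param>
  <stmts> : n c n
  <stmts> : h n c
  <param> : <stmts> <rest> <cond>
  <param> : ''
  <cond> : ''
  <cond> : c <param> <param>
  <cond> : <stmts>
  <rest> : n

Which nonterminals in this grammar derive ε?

{ <cond>, <param> }

Directly nullable (have an ''-production): <param>, <cond>.
No other nonterminal has a production whose RHS symbols are all nullable.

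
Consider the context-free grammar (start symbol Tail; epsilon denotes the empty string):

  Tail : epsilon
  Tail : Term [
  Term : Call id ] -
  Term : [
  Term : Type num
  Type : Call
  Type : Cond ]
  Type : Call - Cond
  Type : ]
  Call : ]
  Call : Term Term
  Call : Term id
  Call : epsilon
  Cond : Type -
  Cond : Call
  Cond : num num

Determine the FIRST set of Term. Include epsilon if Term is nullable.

From Term : Call id ] -: Call nullable, take FIRST(Call) ∪ {id} = { -, [, ], id, num }.
Term : [ contributes {[}.
From Term : Type num: Type nullable, take FIRST(Type) ∪ {num} = { -, [, ], id, num }.
Union: FIRST(Term) = { -, [, ], id, num }.

{ -, [, ], id, num }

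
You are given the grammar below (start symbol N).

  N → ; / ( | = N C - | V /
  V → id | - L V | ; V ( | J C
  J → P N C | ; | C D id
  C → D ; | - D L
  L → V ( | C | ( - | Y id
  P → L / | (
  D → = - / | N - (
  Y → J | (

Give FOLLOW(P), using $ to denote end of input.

{ (, -, ;, =, id }

In J → P N C: add FIRST(N C) = { (, -, ;, =, id }.
Union: FOLLOW(P) = { (, -, ;, =, id }.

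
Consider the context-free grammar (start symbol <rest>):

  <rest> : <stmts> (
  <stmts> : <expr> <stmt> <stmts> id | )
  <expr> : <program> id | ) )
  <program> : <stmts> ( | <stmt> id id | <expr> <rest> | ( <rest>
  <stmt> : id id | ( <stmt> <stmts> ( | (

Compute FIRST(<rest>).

From <rest> : <stmts> (: add FIRST(<stmts>) = { (, ), id }.
Union: FIRST(<rest>) = { (, ), id }.

{ (, ), id }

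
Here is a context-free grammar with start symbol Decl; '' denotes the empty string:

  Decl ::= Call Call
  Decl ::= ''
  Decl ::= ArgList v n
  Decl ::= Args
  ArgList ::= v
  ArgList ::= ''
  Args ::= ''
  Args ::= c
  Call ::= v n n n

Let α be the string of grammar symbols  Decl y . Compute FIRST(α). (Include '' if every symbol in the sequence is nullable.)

Add FIRST(Decl)\{''} = { c, v }; Decl is nullable, continue.
y is a terminal; add {y} and stop.

{ c, v, y }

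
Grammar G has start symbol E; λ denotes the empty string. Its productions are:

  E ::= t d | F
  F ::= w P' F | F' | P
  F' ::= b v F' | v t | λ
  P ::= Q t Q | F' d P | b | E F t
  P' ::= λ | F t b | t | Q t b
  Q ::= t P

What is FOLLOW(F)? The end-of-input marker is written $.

In E ::= F: F is at the end, add FOLLOW(E) = { $, b, d, t, v, w }.
In F ::= w P' F: F is at the end, add FOLLOW(F) = { $, b, d, t, v, w }.
In P ::= E F t: add FIRST(t) = { t }.
In P' ::= F t b: add FIRST(t b) = { t }.
Union: FOLLOW(F) = { $, b, d, t, v, w }.

{ $, b, d, t, v, w }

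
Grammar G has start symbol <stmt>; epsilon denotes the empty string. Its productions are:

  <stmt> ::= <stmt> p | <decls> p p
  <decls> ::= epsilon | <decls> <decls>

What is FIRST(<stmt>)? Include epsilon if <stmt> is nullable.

{ p }

From <stmt> ::= <stmt> p: add FIRST(<stmt>) = { p }.
From <stmt> ::= <decls> p p: <decls> nullable, take FIRST(<decls>) ∪ {p} = { p }.
Union: FIRST(<stmt>) = { p }.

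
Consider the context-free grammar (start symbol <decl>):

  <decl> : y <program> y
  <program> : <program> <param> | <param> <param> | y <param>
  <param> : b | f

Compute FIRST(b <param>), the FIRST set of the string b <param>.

{ b }

b is a terminal; add {b} and stop.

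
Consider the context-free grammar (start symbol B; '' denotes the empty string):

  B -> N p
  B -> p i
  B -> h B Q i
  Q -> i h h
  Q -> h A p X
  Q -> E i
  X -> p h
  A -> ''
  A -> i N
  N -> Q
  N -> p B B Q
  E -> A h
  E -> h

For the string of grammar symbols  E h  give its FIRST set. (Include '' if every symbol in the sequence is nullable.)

Add FIRST(E) = { h, i }; E is not nullable, stop.

{ h, i }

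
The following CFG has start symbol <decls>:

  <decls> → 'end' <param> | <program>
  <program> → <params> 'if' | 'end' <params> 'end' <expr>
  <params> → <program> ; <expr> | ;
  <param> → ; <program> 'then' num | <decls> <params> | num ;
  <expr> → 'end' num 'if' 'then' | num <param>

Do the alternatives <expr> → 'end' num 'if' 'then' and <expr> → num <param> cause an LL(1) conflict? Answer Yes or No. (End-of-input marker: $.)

No

FIRST('end' num 'if' 'then') = { 'end' } and FIRST(num <param>) = { num }.
The FIRST sets are disjoint and neither alternative is nullable — no conflict.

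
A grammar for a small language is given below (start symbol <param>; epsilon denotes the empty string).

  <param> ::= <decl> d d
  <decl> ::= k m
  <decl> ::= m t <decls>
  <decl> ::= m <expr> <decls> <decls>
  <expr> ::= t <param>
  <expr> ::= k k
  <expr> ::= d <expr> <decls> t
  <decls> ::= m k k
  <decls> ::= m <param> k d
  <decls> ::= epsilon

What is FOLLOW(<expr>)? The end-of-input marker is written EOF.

{ d, m, t }

In <decl> ::= m <expr> <decls> <decls>: add FIRST(<decls> <decls>)\{epsilon} = { m }.
  Since <decls> <decls> is nullable, also add FOLLOW(<decl>) = { d }.
In <expr> ::= d <expr> <decls> t: add FIRST(<decls> t) = { m, t }.
Union: FOLLOW(<expr>) = { d, m, t }.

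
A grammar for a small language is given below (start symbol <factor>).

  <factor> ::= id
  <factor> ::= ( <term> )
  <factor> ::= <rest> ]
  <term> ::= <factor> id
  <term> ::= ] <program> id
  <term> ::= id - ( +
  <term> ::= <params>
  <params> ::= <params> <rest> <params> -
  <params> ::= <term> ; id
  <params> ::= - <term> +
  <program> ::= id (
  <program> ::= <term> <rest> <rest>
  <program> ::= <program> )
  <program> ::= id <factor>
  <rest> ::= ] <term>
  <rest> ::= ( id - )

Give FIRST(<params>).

{ (, -, ], id }

From <params> ::= <params> <rest> <params> -: add FIRST(<params>) = { (, -, ], id }.
From <params> ::= <term> ; id: add FIRST(<term>) = { (, -, ], id }.
<params> ::= - <term> + contributes {-}.
Union: FIRST(<params>) = { (, -, ], id }.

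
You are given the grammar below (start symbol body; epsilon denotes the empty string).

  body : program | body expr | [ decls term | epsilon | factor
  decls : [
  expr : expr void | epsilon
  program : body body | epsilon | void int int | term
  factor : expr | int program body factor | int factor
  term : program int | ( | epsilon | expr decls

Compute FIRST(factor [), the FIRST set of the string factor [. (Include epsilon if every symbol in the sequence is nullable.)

{ [, int, void }

Add FIRST(factor)\{epsilon} = { int, void }; factor is nullable, continue.
[ is a terminal; add {[} and stop.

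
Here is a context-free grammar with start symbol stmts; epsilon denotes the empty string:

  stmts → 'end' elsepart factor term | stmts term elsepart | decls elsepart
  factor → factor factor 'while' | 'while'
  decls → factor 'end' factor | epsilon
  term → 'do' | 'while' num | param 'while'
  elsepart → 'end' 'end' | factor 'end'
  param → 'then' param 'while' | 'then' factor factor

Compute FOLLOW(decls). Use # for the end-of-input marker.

{ 'end', 'while' }

In stmts → decls elsepart: add FIRST(elsepart) = { 'end', 'while' }.
Union: FOLLOW(decls) = { 'end', 'while' }.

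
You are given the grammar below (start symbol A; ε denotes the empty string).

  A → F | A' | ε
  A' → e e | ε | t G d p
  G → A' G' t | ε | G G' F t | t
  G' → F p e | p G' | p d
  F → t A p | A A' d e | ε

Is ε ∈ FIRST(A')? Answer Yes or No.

Yes

A' has an ε-production, so A' ⇒ ε.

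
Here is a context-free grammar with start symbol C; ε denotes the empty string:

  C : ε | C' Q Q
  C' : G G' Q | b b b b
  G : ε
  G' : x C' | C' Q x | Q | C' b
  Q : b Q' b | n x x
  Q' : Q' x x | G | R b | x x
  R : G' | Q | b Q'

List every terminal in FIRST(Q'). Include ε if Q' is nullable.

{ b, n, x, ε }

From Q' : Q' x x: Q' nullable, take FIRST(Q') ∪ {x} = { b, n, x }.
From Q' : G: add FIRST(G) = { ε } (including ε since G is nullable).
From Q' : R b: add FIRST(R) = { b, n, x }.
Q' : x x contributes {x}.
Union: FIRST(Q') = { b, n, x, ε }.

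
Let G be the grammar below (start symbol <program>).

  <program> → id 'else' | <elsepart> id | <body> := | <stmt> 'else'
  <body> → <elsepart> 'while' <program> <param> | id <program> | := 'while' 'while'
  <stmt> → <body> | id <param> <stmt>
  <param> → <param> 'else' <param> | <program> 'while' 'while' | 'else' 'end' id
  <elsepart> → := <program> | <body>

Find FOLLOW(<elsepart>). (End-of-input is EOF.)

{ 'while', id }

In <program> → <elsepart> id: add FIRST(id) = { id }.
In <body> → <elsepart> 'while' <program> <param>: add FIRST('while' <program> <param>) = { 'while' }.
Union: FOLLOW(<elsepart>) = { 'while', id }.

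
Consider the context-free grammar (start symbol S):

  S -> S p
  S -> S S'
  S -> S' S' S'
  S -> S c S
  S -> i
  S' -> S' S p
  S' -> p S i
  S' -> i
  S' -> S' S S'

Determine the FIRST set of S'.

{ i, p }

From S' -> S' S p: add FIRST(S') = { i, p }.
S' -> p S i contributes {p}.
S' -> i contributes {i}.
From S' -> S' S S': add FIRST(S') = { i, p }.
Union: FIRST(S') = { i, p }.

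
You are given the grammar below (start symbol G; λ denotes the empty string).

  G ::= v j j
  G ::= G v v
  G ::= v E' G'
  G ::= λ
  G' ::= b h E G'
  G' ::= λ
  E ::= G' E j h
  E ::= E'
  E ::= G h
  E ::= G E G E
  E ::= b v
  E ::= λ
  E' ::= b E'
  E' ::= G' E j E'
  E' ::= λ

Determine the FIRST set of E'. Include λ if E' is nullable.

E' ::= b E' contributes {b}.
From E' ::= G' E j E': G', E nullable, take FIRST(G') ∪ FIRST(E) ∪ {j} = { b, h, j, v }.
E' ::= λ contributes λ.
Union: FIRST(E') = { b, h, j, v, λ }.

{ b, h, j, v, λ }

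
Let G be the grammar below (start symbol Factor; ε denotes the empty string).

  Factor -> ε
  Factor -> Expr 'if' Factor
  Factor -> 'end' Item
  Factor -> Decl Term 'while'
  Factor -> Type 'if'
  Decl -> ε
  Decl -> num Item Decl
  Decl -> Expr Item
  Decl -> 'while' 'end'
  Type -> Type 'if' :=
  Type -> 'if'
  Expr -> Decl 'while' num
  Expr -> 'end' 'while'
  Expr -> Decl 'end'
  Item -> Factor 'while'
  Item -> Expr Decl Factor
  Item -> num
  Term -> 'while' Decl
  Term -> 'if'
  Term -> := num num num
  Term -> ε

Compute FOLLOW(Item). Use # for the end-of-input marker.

{ #, 'end', 'if', 'while', :=, num }

In Factor -> 'end' Item: Item is at the end, add FOLLOW(Factor) = { #, 'end', 'if', 'while', :=, num }.
In Decl -> num Item Decl: add FIRST(Decl)\{ε} = { 'end', 'while', num }.
  Since Decl is nullable, also add FOLLOW(Decl) = { #, 'end', 'if', 'while', :=, num }.
In Decl -> Expr Item: Item is at the end, add FOLLOW(Decl) = { #, 'end', 'if', 'while', :=, num }.
Union: FOLLOW(Item) = { #, 'end', 'if', 'while', :=, num }.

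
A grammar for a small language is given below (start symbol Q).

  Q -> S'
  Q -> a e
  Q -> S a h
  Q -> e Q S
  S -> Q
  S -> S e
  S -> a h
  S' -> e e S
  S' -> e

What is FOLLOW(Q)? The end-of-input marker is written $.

Q is the start symbol, so $ ∈ FOLLOW(Q).
In Q -> e Q S: add FIRST(S) = { a, e }.
In S -> Q: Q is at the end, add FOLLOW(S) = { $, a, e }.
Union: FOLLOW(Q) = { $, a, e }.

{ $, a, e }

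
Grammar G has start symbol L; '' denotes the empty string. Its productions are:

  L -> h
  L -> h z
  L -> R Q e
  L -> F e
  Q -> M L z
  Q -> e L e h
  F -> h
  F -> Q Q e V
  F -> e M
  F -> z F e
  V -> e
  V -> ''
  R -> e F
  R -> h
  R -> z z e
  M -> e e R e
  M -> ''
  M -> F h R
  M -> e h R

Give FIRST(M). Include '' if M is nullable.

M -> e e R e contributes {e}.
M -> '' contributes ''.
From M -> F h R: add FIRST(F) = { e, h, z }.
M -> e h R contributes {e}.
Union: FIRST(M) = { e, h, z, '' }.

{ e, h, z, '' }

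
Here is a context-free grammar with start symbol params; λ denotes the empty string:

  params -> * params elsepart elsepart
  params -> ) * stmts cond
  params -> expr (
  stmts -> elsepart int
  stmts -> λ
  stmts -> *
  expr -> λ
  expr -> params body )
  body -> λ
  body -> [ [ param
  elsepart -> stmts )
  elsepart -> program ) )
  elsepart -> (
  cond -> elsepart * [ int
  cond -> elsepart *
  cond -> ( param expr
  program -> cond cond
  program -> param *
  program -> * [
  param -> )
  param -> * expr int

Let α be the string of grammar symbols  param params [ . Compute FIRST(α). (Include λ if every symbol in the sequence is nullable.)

{ ), * }

Add FIRST(param) = { ), * }; param is not nullable, stop.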